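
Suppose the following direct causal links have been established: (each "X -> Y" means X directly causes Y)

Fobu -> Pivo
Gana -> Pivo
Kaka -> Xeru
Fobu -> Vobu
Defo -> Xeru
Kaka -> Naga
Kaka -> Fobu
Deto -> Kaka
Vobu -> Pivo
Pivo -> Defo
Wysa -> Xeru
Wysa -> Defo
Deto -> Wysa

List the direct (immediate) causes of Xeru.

Upstream contributors include Deto, Fobu, Vobu, Gana, Pivo, but only Defo, Kaka, Wysa feed directly into Xeru.

Defo, Kaka, Wysa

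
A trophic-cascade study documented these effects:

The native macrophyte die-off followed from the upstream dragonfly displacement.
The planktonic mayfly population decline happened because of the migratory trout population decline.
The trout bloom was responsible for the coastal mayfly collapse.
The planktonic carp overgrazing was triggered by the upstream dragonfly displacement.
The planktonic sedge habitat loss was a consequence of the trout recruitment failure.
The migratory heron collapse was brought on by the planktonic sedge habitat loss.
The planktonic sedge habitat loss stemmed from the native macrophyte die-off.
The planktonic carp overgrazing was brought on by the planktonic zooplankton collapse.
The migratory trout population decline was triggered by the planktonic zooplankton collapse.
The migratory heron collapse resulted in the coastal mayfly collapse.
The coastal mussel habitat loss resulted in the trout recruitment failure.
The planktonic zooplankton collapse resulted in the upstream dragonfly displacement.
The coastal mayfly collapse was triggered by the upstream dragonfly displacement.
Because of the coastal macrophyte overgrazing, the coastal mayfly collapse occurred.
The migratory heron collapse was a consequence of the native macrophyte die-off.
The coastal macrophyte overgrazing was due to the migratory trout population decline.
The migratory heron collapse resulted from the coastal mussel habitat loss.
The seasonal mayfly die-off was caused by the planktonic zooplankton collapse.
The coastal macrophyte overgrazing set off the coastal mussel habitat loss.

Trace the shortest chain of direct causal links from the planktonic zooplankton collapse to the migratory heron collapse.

the planktonic zooplankton collapse → the upstream dragonfly displacement → the native macrophyte die-off → the migratory heron collapse

the planktonic zooplankton collapse → the upstream dragonfly displacement
the upstream dragonfly displacement → the native macrophyte die-off
the native macrophyte die-off → the migratory heron collapse
Length: 3 steps.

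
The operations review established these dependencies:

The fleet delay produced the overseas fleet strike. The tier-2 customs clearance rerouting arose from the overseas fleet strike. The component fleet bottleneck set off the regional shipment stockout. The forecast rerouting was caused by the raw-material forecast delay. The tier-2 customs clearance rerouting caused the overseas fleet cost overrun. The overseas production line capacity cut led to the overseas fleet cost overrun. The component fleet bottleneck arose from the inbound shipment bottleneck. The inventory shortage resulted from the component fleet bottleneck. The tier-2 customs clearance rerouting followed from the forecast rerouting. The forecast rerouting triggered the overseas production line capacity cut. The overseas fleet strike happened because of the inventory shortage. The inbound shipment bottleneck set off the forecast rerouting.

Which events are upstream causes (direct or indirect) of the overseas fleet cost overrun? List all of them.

Immediate causes of the overseas fleet cost overrun: the overseas production line capacity cut, the tier-2 customs clearance rerouting.
Further upstream: the inbound shipment bottleneck, the raw-material forecast delay, the component fleet bottleneck, the fleet delay, the inventory shortage, the overseas fleet strike, the forecast rerouting.

the component fleet bottleneck, the fleet delay, the forecast rerouting, the inbound shipment bottleneck, the inventory shortage, the overseas fleet strike, the overseas production line capacity cut, the raw-material forecast delay, the tier-2 customs clearance rerouting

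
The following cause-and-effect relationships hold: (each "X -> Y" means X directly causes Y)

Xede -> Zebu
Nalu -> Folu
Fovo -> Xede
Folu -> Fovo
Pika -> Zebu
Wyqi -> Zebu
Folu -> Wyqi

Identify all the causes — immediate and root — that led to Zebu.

Immediate causes of Zebu: Wyqi, Xede, Pika.
Further upstream: Nalu, Folu, Fovo.

Folu, Fovo, Nalu, Pika, Wyqi, Xede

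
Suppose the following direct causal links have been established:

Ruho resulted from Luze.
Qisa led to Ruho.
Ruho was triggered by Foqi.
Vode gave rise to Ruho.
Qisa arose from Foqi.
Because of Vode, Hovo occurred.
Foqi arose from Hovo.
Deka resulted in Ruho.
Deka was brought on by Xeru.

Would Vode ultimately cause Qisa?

Yes

There is a causal chain: Vode → Hovo → Foqi → Qisa.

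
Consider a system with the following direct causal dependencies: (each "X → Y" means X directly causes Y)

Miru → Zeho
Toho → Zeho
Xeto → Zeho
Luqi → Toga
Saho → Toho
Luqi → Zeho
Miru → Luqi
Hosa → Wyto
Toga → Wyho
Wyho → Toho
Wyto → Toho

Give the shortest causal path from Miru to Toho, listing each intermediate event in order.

Miru → Luqi → Toga → Wyho → Toho

Miru → Luqi
Luqi → Toga
Toga → Wyho
Wyho → Toho
Length: 4 steps.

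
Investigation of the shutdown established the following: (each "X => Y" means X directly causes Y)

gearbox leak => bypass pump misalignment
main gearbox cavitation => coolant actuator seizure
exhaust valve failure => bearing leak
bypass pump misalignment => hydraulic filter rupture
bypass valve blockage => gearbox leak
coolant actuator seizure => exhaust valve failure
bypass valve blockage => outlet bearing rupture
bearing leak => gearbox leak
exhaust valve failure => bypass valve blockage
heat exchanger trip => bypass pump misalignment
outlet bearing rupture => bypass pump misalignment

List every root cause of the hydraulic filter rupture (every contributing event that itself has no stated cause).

Tracing upstream from the hydraulic filter rupture: the hydraulic filter rupture ← the bypass pump misalignment ← the outlet bearing rupture ← the bypass valve blockage ← the exhaust valve failure ← the coolant actuator seizure ← the main gearbox cavitation.
A separate upstream branch: the hydraulic filter rupture ← the bypass pump misalignment ← the heat exchanger trip.
Each of those chain origins has no stated cause.

the heat exchanger trip, the main gearbox cavitation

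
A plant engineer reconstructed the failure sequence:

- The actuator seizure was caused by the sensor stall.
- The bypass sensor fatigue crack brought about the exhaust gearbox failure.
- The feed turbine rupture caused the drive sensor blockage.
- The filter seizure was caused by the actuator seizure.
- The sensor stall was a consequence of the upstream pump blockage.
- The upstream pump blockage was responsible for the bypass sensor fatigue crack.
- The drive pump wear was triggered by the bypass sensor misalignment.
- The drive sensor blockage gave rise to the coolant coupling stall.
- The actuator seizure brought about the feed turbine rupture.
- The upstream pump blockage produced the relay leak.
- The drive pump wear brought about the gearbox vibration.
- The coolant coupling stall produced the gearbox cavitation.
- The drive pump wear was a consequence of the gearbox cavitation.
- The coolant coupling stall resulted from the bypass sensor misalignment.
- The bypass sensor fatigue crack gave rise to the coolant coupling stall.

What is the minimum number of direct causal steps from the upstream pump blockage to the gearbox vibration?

5

Shortest chain: the upstream pump blockage → the bypass sensor fatigue crack → the coolant coupling stall → the gearbox cavitation → the drive pump wear → the gearbox vibration.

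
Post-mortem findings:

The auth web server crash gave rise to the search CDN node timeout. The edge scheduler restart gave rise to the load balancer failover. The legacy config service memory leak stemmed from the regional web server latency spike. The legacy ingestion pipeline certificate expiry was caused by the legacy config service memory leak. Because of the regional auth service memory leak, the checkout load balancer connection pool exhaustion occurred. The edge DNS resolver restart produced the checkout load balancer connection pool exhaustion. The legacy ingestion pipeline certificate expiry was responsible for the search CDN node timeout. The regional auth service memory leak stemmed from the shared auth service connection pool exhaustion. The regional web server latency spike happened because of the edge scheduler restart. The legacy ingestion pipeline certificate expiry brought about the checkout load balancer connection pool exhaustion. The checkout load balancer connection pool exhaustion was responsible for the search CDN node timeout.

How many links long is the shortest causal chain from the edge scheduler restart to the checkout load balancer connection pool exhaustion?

4

Shortest chain: the edge scheduler restart → the regional web server latency spike → the legacy config service memory leak → the legacy ingestion pipeline certificate expiry → the checkout load balancer connection pool exhaustion.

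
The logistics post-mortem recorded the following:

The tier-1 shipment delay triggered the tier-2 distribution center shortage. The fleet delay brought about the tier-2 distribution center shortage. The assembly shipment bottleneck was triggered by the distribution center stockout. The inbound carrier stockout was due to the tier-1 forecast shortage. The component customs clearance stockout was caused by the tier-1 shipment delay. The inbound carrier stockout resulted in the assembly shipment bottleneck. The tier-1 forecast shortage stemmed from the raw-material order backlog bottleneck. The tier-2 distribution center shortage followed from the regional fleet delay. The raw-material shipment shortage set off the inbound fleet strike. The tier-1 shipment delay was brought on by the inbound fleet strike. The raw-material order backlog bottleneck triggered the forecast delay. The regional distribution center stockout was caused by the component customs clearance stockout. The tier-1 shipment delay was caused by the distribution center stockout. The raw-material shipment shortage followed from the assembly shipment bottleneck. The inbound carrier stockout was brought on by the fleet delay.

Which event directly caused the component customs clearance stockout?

the tier-1 shipment delay

Upstream contributors include the raw-material order backlog bottleneck, the fleet delay, the tier-1 forecast shortage, the inbound carrier stockout, the distribution center stockout, the assembly shipment bottleneck, the raw-material shipment shortage, the inbound fleet strike, but only the tier-1 shipment delay feeds directly into the component customs clearance stockout.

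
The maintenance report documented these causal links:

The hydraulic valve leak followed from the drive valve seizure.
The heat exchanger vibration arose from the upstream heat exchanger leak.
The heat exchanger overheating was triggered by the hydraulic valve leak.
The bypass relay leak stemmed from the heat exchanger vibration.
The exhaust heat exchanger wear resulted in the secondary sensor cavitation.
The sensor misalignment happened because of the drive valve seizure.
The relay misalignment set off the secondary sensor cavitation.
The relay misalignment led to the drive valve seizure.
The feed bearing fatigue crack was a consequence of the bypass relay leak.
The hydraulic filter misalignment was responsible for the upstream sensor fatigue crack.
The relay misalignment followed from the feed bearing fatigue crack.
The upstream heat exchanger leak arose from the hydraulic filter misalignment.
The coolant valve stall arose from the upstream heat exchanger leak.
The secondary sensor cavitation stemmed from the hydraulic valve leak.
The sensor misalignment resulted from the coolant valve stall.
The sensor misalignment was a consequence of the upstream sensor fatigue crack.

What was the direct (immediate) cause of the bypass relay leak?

the heat exchanger vibration

Upstream contributors include the hydraulic filter misalignment, the upstream heat exchanger leak, but only the heat exchanger vibration feeds directly into the bypass relay leak.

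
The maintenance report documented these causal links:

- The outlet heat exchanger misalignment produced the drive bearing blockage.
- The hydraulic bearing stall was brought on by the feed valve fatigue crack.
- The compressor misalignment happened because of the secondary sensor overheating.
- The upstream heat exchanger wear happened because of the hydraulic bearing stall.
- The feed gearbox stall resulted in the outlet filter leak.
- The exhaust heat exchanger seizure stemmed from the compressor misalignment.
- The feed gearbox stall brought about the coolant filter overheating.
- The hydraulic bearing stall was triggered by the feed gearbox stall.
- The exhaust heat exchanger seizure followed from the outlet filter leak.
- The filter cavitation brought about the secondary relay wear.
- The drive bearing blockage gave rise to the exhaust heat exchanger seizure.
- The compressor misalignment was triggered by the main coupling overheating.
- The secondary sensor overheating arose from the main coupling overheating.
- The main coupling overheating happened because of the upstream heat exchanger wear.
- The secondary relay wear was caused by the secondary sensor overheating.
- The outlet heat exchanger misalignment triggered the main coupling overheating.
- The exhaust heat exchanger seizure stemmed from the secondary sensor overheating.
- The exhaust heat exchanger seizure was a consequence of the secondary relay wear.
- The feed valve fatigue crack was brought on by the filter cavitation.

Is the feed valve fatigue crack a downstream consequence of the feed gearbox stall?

No

The feed gearbox stall leads to the coolant filter overheating, the hydraulic bearing stall, the upstream heat exchanger wear, the main coupling overheating, the secondary sensor overheating, the outlet filter leak, the compressor misalignment, the secondary relay wear, the exhaust heat exchanger seizure; the feed valve fatigue crack is not among them.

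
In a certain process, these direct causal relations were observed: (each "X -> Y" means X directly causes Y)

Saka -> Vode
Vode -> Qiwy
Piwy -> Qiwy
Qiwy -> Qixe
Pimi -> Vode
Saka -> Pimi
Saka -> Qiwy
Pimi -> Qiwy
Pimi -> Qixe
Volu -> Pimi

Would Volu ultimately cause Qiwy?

There is a causal chain: Volu → Pimi → Qiwy.

Yes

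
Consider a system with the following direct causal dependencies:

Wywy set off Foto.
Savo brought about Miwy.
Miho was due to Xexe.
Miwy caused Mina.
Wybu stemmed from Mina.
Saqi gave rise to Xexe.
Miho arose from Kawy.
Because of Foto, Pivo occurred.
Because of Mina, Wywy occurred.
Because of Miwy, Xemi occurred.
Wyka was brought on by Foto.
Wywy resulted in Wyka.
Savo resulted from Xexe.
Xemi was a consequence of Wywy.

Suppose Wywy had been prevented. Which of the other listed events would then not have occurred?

Foto, Pivo, Wyka

Downstream of Wywy: Foto, Pivo, Wyka, Xemi.
Of those, still caused via another path: Xemi.
The remainder have no surviving cause.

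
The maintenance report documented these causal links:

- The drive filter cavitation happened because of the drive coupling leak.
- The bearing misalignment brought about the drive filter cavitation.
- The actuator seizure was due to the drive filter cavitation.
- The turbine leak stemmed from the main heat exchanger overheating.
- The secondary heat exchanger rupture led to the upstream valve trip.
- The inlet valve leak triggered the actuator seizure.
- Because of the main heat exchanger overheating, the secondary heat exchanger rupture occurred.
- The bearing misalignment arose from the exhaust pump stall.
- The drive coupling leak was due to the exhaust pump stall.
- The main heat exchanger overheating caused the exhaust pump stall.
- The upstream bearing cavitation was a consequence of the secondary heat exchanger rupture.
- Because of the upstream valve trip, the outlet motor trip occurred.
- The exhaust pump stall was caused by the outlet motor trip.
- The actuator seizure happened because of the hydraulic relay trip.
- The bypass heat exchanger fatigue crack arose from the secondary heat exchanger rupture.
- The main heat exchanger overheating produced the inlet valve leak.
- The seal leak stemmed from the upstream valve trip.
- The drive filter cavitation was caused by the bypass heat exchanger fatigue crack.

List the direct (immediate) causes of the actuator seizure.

the drive filter cavitation, the hydraulic relay trip, the inlet valve leak

Upstream contributors include the main heat exchanger overheating, the secondary heat exchanger rupture, the upstream valve trip, the outlet motor trip, the exhaust pump stall, the bearing misalignment, the bypass heat exchanger fatigue crack, the drive coupling leak, but only the drive filter cavitation, the hydraulic relay trip, the inlet valve leak feed directly into the actuator seizure.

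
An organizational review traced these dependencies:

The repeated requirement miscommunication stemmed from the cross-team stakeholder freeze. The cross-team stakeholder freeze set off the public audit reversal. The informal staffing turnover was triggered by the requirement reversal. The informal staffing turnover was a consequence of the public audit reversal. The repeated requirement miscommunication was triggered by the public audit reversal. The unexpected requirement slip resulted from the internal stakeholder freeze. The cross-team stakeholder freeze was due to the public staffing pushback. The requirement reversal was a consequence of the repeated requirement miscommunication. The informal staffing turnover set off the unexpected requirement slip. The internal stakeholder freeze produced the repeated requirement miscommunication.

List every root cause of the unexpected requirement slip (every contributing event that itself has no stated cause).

the internal stakeholder freeze, the public staffing pushback

Tracing upstream from the unexpected requirement slip: the unexpected requirement slip ← the informal staffing turnover ← the public audit reversal ← the cross-team stakeholder freeze ← the public staffing pushback.
A separate upstream branch: the unexpected requirement slip ← the internal stakeholder freeze.
Each of those chain origins has no stated cause.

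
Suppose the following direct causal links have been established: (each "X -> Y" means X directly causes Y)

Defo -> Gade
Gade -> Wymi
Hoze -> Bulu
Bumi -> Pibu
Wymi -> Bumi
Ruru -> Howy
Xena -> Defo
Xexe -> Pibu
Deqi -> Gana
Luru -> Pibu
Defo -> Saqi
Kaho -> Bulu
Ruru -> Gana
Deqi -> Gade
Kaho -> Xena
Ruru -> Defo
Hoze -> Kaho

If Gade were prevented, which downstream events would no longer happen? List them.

Downstream of Gade: Wymi, Bumi, Pibu.
Of those, still caused via another path: Pibu.
The remainder have no surviving cause.

Bumi, Wymi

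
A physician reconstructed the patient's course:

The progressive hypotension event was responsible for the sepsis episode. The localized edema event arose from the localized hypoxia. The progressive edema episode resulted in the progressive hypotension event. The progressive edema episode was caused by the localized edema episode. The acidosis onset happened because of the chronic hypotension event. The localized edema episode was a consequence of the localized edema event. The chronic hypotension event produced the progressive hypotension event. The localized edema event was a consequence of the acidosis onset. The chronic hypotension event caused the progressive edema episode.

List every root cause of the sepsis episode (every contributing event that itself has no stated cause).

the chronic hypotension event, the localized hypoxia

Tracing upstream from the sepsis episode: the sepsis episode ← the progressive hypotension event ← the chronic hypotension event.
A separate upstream branch: the sepsis episode ← the progressive hypotension event ← the progressive edema episode ← the localized edema episode ← the localized edema event ← the localized hypoxia.
Each of those chain origins has no stated cause.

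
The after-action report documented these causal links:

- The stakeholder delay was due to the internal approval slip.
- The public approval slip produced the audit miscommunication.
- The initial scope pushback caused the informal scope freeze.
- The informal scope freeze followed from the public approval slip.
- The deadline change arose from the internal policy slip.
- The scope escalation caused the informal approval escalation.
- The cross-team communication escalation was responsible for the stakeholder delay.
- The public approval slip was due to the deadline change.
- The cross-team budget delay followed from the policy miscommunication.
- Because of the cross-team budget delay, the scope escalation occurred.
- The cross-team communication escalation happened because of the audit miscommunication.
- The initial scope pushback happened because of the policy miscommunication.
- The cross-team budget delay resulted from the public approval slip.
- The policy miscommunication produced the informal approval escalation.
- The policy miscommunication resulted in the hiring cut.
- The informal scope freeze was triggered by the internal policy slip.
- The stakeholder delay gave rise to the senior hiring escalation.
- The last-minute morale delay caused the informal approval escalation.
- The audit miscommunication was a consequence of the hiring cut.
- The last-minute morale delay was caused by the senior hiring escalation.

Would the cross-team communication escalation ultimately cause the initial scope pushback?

No

The cross-team communication escalation leads to the stakeholder delay, the senior hiring escalation, the last-minute morale delay, the informal approval escalation; the initial scope pushback is not among them.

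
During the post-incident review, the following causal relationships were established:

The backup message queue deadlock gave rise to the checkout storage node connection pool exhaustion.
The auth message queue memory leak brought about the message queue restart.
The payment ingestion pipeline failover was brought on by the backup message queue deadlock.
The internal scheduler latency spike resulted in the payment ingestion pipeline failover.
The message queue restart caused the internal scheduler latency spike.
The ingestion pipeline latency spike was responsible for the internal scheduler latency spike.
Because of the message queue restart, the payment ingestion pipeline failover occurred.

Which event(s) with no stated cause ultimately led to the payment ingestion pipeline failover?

the auth message queue memory leak, the backup message queue deadlock, the ingestion pipeline latency spike

Tracing upstream from the payment ingestion pipeline failover: the payment ingestion pipeline failover ← the internal scheduler latency spike ← the ingestion pipeline latency spike.
A separate upstream branch: the payment ingestion pipeline failover ← the message queue restart ← the auth message queue memory leak.
A separate upstream branch: the payment ingestion pipeline failover ← the backup message queue deadlock.
Each of those chain origins has no stated cause.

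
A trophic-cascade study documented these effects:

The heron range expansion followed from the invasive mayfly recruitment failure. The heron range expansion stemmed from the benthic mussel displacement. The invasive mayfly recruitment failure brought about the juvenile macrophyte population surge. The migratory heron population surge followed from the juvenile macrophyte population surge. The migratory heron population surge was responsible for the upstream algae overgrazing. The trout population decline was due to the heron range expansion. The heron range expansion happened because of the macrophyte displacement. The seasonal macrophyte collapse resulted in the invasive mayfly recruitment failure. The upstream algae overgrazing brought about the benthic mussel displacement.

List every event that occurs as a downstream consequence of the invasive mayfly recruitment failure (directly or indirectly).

Direct effects: the juvenile macrophyte population surge, the heron range expansion.
2 steps out: the migratory heron population surge, the trout population decline.
3 steps out: the upstream algae overgrazing.
4 steps out: the benthic mussel displacement.
Not reachable from it: the macrophyte displacement, the seasonal macrophyte collapse.

the benthic mussel displacement, the heron range expansion, the juvenile macrophyte population surge, the migratory heron population surge, the trout population decline, the upstream algae overgrazing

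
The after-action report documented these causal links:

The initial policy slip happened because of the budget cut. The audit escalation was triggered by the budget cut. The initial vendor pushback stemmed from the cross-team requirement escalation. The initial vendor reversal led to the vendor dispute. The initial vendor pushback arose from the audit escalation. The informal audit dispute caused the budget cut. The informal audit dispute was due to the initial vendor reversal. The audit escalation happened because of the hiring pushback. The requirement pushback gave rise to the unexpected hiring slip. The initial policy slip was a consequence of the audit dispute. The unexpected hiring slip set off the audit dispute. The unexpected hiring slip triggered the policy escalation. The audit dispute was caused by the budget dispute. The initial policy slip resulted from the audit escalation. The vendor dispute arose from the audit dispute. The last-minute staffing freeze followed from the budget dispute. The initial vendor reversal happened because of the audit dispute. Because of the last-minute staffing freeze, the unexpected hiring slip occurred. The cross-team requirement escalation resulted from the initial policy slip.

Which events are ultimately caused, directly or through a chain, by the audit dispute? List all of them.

the audit escalation, the budget cut, the cross-team requirement escalation, the informal audit dispute, the initial policy slip, the initial vendor pushback, the initial vendor reversal, the vendor dispute

Direct effects: the initial vendor reversal, the vendor dispute, the initial policy slip.
2 steps out: the informal audit dispute, the cross-team requirement escalation.
3 steps out: the budget cut, the initial vendor pushback.
4 steps out: the audit escalation.
Not reachable from it: the budget dispute, the last-minute staffing freeze, the requirement pushback, the unexpected hiring slip, the policy escalation, the hiring pushback.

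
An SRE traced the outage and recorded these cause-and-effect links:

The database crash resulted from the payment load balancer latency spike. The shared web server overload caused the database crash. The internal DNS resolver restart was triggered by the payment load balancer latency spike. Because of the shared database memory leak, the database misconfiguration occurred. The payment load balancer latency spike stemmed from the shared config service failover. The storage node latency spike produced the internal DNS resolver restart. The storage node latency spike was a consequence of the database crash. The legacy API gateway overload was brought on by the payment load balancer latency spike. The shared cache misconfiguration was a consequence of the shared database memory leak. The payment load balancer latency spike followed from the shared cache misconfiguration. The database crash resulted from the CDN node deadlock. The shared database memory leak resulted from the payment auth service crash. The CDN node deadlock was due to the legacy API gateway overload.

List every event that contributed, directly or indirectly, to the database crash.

Immediate causes of the database crash: the shared web server overload, the payment load balancer latency spike, the CDN node deadlock.
Further upstream: the payment auth service crash, the shared database memory leak, the shared config service failover, the shared cache misconfiguration, the legacy API gateway overload.

the CDN node deadlock, the legacy API gateway overload, the payment auth service crash, the payment load balancer latency spike, the shared cache misconfiguration, the shared config service failover, the shared database memory leak, the shared web server overload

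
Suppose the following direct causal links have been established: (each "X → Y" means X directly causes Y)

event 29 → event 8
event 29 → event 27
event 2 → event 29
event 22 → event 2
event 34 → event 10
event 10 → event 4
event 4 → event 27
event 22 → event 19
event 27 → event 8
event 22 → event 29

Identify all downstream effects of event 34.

Direct effects: event 10.
2 steps out: event 4.
3 steps out: event 27.
4 steps out: event 8.
Not reachable from it: event 22, event 2, event 29, event 19.

event 10, event 27, event 4, event 8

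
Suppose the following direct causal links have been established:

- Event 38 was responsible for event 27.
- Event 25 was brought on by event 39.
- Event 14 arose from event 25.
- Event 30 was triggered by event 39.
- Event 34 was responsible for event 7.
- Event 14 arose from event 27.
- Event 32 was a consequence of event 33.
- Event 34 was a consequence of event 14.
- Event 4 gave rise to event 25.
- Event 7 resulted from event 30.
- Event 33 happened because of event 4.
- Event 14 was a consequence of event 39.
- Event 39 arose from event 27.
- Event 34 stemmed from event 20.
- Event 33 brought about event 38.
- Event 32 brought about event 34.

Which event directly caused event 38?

Upstream contributors include event 4, but only event 33 feeds directly into event 38.

event 33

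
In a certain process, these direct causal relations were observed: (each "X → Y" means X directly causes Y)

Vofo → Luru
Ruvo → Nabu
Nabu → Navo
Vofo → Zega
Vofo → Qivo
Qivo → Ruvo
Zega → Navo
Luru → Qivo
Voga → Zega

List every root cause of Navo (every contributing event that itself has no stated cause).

Tracing upstream from Navo: Navo ← Zega ← Vofo.
A separate upstream branch: Navo ← Zega ← Voga.
Each of those chain origins has no stated cause.

Vofo, Voga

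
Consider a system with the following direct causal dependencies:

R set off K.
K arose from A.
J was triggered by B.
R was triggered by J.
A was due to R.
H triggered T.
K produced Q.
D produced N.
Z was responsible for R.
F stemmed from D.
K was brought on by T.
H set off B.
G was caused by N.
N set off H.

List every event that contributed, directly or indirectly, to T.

D, H, N

Immediate cause of T: H.
Further upstream: D, N.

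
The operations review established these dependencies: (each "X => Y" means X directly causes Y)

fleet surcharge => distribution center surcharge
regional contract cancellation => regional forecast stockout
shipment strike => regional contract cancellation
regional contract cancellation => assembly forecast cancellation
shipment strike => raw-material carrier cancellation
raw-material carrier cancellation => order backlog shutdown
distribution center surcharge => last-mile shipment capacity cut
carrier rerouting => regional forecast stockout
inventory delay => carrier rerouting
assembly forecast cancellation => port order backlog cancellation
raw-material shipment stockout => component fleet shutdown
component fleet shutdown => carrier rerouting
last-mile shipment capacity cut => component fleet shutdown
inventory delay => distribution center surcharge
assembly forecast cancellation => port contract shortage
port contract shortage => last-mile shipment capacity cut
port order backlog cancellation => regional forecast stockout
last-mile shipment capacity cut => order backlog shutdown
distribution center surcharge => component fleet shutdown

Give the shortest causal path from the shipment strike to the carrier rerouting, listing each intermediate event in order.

the shipment strike → the regional contract cancellation
the regional contract cancellation → the assembly forecast cancellation
the assembly forecast cancellation → the port contract shortage
the port contract shortage → the last-mile shipment capacity cut
the last-mile shipment capacity cut → the component fleet shutdown
the component fleet shutdown → the carrier rerouting
Length: 6 steps.

the shipment strike → the regional contract cancellation → the assembly forecast cancellation → the port contract shortage → the last-mile shipment capacity cut → the component fleet shutdown → the carrier rerouting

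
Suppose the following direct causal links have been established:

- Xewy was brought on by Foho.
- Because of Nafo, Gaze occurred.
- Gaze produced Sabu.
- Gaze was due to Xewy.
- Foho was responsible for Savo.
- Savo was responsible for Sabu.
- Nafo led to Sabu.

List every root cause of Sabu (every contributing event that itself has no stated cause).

Foho, Nafo

Tracing upstream from Sabu: Sabu ← Savo ← Foho.
A separate upstream branch: Sabu ← Nafo.
Each of those chain origins has no stated cause.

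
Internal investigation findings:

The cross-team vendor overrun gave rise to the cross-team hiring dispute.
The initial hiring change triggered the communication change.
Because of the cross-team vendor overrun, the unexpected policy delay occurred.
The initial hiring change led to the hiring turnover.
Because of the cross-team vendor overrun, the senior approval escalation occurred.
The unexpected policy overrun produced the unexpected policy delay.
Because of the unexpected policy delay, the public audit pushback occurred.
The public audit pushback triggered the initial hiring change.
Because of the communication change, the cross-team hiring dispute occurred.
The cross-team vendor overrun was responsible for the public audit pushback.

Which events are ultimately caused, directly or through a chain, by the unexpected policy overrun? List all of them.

Direct effects: the unexpected policy delay.
2 steps out: the public audit pushback.
3 steps out: the initial hiring change.
4 steps out: the hiring turnover, the communication change.
5 steps out: the cross-team hiring dispute.
Not reachable from it: the cross-team vendor overrun, the senior approval escalation.

the communication change, the cross-team hiring dispute, the hiring turnover, the initial hiring change, the public audit pushback, the unexpected policy delay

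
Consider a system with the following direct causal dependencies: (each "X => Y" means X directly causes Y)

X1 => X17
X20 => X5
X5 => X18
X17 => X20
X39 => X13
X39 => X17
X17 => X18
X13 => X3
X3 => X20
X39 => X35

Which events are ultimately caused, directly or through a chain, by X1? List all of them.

X17, X18, X20, X5

Direct effects: X17.
2 steps out: X20, X18.
3 steps out: X5.
Not reachable from it: X39, X13, X3, X35.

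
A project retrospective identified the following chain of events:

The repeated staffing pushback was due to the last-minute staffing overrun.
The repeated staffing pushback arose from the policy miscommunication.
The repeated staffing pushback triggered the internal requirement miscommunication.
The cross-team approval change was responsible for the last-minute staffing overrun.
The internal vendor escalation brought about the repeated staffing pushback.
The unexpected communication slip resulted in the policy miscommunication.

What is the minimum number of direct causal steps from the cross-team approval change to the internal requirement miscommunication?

3

Shortest chain: the cross-team approval change → the last-minute staffing overrun → the repeated staffing pushback → the internal requirement miscommunication.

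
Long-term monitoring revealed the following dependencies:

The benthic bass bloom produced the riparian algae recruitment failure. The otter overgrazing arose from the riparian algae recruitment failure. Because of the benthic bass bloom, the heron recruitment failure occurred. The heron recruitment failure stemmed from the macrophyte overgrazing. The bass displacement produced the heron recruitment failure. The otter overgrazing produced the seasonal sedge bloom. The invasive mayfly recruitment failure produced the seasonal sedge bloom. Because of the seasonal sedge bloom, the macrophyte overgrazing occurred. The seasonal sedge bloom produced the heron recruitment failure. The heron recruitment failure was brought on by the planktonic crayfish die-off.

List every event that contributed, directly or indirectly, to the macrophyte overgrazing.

Immediate cause of the macrophyte overgrazing: the seasonal sedge bloom.
Further upstream: the benthic bass bloom, the riparian algae recruitment failure, the invasive mayfly recruitment failure, the otter overgrazing.

the benthic bass bloom, the invasive mayfly recruitment failure, the otter overgrazing, the riparian algae recruitment failure, the seasonal sedge bloom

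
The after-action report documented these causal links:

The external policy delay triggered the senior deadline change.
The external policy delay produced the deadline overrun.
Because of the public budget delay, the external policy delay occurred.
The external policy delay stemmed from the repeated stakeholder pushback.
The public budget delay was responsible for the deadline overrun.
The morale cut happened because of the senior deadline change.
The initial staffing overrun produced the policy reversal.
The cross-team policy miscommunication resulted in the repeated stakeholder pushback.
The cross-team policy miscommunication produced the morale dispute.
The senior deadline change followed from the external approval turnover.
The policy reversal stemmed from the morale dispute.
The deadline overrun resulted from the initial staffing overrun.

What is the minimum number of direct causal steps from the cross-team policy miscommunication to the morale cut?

Shortest chain: the cross-team policy miscommunication → the repeated stakeholder pushback → the external policy delay → the senior deadline change → the morale cut.

4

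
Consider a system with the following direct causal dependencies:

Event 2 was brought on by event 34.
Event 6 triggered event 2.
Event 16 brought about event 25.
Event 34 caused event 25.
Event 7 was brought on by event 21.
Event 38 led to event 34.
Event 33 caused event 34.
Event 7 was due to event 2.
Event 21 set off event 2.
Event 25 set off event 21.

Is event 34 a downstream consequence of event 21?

Event 21 leads to event 2, event 7; event 34 is not among them.

No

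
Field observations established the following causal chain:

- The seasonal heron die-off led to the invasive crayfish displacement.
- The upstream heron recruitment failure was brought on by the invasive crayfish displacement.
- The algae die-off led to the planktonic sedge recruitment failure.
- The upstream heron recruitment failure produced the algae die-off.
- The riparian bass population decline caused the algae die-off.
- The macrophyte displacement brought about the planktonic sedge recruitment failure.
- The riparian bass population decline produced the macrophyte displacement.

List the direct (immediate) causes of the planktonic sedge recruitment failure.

Upstream contributors include the seasonal heron die-off, the invasive crayfish displacement, the upstream heron recruitment failure, the riparian bass population decline, but only the algae die-off, the macrophyte displacement feed directly into the planktonic sedge recruitment failure.

the algae die-off, the macrophyte displacement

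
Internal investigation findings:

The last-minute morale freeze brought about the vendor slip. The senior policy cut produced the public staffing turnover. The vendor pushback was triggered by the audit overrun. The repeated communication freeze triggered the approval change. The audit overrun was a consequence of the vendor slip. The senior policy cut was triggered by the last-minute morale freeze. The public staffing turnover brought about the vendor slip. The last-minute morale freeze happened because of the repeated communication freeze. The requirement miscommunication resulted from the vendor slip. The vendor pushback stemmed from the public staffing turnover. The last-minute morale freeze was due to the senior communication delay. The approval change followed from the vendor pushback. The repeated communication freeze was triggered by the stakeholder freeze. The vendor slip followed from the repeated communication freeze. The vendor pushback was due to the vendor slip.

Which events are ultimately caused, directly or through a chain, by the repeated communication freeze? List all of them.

the approval change, the audit overrun, the last-minute morale freeze, the public staffing turnover, the requirement miscommunication, the senior policy cut, the vendor pushback, the vendor slip

Direct effects: the last-minute morale freeze, the vendor slip, the approval change.
2 steps out: the senior policy cut, the audit overrun, the vendor pushback, the requirement miscommunication.
3 steps out: the public staffing turnover.
Not reachable from it: the stakeholder freeze, the senior communication delay.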